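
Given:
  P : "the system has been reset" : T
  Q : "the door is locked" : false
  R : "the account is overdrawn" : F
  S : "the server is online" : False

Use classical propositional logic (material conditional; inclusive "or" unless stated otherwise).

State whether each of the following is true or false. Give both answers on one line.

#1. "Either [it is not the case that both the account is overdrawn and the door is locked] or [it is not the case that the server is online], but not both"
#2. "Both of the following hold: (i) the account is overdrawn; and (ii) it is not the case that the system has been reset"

#1 false / #2 false

#1: Formalization: (R nand Q) xor ~S

R nand Q = F nand F = T
~S = ~F = T
(R nand Q) xor ~S = T xor T = F
So #1 is false.

#2: Formalization: R & ~P

~P = ~T = F
R & ~P = F & F = F
Thus #2 is false.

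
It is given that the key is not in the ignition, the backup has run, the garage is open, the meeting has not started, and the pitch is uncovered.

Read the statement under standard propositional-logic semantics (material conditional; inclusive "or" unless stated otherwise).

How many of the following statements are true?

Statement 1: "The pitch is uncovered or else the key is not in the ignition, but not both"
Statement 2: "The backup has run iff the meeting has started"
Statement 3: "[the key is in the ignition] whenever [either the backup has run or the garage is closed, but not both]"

0

Let M = "the pitch is covered" (F), Q = "the key is in the ignition" (F), N = "the backup has run" (T), L = "the meeting has started" (F), W = "the garage is closed" (F).

Statement 1: Parsed as ¬M ⊕ ¬Q

¬M = ¬F = T
¬Q = ¬F = T
¬M ⊕ ¬Q = T ⊕ T = F
Hence Statement 1 is false.

Statement 2: This is N ↔ L.

N ↔ L = T ↔ F = F
Hence Statement 2 is false.

Statement 3: In symbols: (N ⊕ W) → Q

N ⊕ W = T ⊕ F = T
(N ⊕ W) → Q = T → F = F
Hence Statement 3 is false.

0 of the 3 statements are true (none).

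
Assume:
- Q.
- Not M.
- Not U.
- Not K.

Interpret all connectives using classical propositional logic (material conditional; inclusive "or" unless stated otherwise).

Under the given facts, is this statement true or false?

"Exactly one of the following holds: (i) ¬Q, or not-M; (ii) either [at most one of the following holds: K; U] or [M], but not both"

False.

This is (~Q | ~M) xor ((K nand U) xor M).

~Q = ~T = F
~M = ~F = T
~Q | ~M = F | T = T
K nand U = F nand F = T
(K nand U) xor M = T xor F = T
(~Q | ~M) xor ((K nand U) xor M) = T xor T = F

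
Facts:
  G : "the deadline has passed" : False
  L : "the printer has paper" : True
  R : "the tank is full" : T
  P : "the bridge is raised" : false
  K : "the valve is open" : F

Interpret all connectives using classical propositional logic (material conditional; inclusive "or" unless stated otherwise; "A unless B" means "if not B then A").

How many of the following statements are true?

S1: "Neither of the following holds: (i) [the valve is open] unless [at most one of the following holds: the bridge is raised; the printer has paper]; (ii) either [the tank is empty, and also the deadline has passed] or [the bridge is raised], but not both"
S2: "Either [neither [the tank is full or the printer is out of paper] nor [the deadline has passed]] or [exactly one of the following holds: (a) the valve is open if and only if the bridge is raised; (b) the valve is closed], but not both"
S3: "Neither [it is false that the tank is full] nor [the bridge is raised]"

1

S1: This is (K or (P nand L)) nor ((not R and G) xor P).

P nand L = False nand True = True
K or (P nand L) = False or True = True
not R = not True = False
not R and G = False and False = False
(not R and G) xor P = False xor False = False
(K or (P nand L)) nor ((not R and G) xor P) = True nor False = False
Thus S1 is false.

S2: Parsed as ((R or not L) nor G) xor ((K iff P) xor not K)

not L = not True = False
R or not L = True or False = True
(R or not L) nor G = True nor False = False
K iff P = False iff False = True
not K = not False = True
(K iff P) xor not K = True xor True = False
((R or not L) nor G) xor ((K iff P) xor not K) = False xor False = False
Hence S2 is false.

S3: Formalization: not R nor P

not R = not True = False
not R nor P = False nor False = True
Hence S3 is true.

Count: 1.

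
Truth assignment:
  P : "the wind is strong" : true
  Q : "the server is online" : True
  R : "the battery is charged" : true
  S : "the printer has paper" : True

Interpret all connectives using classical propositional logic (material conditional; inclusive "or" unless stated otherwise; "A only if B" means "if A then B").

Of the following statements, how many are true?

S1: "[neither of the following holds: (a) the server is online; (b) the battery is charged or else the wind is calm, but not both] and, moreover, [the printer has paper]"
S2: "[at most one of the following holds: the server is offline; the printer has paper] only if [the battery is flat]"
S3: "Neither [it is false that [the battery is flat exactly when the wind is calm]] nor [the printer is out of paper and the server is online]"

1

S1: Formalization: (Q nor (R xor ~P)) & S

~P = ~T = F
R xor ~P = T xor F = T
Q nor (R xor ~P) = T nor T = F
(Q nor (R xor ~P)) & S = F & T = F
So S1 is false.

S2: Parsed as (~Q nand S) -> ~R

~Q = ~T = F
~Q nand S = F nand T = T
~R = ~T = F
(~Q nand S) -> ~R = T -> F = F
So S2 is false.

S3: Formalization: ~(~R <-> ~P) nor (~S & Q)

~R = ~T = F
~P = ~T = F
~R <-> ~P = F <-> F = T
~(~R <-> ~P) = ~T = F
~S = ~T = F
~S & Q = F & T = F
~(~R <-> ~P) nor (~S & Q) = F nor F = T
Thus S3 is true.

True statements: 1.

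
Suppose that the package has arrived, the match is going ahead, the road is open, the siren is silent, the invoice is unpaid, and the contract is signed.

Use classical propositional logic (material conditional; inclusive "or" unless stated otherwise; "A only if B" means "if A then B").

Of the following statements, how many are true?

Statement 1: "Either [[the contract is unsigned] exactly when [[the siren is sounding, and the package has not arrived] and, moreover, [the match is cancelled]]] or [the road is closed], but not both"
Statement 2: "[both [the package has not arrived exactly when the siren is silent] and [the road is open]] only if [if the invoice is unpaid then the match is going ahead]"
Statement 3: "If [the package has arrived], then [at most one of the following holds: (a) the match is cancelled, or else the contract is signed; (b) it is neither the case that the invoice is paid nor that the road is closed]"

2

Let K = "the contract is signed" (True), M = "the siren is sounding" (False), U = "the package has arrived" (True), H = "the match is cancelled" (False), S = "the road is closed" (False), D = "the invoice is paid" (False).

Statement 1: In symbols: (not K iff ((M and not U) and H)) xor S

not K = not True = False
not U = not True = False
M and not U = False and False = False
(M and not U) and H = False and False = False
not K iff ((M and not U) and H) = False iff False = True
(not K iff ((M and not U) and H)) xor S = True xor False = True
Thus Statement 1 is true.

Statement 2: Parsed as ((not U iff not M) and not S) -> (not D -> not H)

not U = not True = False
not M = not False = True
not U iff not M = False iff True = False
not S = not False = True
(not U iff not M) and not S = False and True = False
not D = not False = True
not H = not False = True
not D -> not H = True -> True = True
((not U iff not M) and not S) -> (not D -> not H) = False -> True = True
Hence Statement 2 is true.

Statement 3: In symbols: U -> ((H or K) nand (D nor S))

H or K = False or True = True
D nor S = False nor False = True
(H or K) nand (D nor S) = True nand True = False
U -> ((H or K) nand (D nor S)) = True -> False = False
So Statement 3 is false.

Count: 2.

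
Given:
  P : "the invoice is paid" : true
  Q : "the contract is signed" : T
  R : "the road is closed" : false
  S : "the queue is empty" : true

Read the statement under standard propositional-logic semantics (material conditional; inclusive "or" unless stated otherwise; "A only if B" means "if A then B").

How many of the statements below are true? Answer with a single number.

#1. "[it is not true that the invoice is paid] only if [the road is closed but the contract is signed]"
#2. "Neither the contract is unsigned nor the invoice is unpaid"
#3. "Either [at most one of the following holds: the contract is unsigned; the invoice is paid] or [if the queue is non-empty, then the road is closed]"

#1: Parsed as ¬P → (R ∧ Q)

¬P = ¬T = F
R ∧ Q = F ∧ T = F
¬P → (R ∧ Q) = F → F = T
So #1 is true.

#2: In symbols: ¬Q ↓ ¬P

¬Q = ¬T = F
¬P = ¬T = F
¬Q ↓ ¬P = F ↓ F = T
Hence #2 is true.

#3: This is (¬Q ↑ P) ∨ (¬S → R).

¬Q = ¬T = F
¬Q ↑ P = F ↑ T = T
¬S = ¬T = F
¬S → R = F → F = T
(¬Q ↑ P) ∨ (¬S → R) = T ∨ T = T
So #3 is true.

3 of the 3 statements are true (#1, #2, #3).

3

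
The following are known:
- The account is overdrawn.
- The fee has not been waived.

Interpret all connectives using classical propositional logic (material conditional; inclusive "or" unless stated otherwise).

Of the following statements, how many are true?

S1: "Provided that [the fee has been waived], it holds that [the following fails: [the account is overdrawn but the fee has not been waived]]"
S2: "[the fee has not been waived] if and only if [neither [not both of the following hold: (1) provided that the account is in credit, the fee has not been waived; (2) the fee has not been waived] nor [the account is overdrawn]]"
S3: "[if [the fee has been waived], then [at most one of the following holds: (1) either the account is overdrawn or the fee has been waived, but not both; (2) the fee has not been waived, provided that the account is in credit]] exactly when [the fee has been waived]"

Let U = "the fee has been waived" (F), K = "the account is overdrawn" (T).

S1: Formalization: U -> ~(K & ~U)

~U = ~F = T
K & ~U = T & T = T
~(K & ~U) = ~T = F
U -> ~(K & ~U) = F -> F = T
So S1 is true.

S2: This is ~U <-> (((~K -> ~U) nand ~U) nor K).

~U = ~F = T
~K = ~T = F
~U = ~F = T
~K -> ~U = F -> T = T
~U = ~F = T
(~K -> ~U) nand ~U = T nand T = F
((~K -> ~U) nand ~U) nor K = F nor T = F
~U <-> (((~K -> ~U) nand ~U) nor K) = T <-> F = F
Thus S2 is false.

S3: Parsed as (U -> ((K xor U) nand (~K -> ~U))) <-> U

K xor U = T xor F = T
~K = ~T = F
~U = ~F = T
~K -> ~U = F -> T = T
(K xor U) nand (~K -> ~U) = T nand T = F
U -> ((K xor U) nand (~K -> ~U)) = F -> F = T
(U -> ((K xor U) nand (~K -> ~U))) <-> U = T <-> F = F
So S3 is false.

1 of the 3 statements is true.

1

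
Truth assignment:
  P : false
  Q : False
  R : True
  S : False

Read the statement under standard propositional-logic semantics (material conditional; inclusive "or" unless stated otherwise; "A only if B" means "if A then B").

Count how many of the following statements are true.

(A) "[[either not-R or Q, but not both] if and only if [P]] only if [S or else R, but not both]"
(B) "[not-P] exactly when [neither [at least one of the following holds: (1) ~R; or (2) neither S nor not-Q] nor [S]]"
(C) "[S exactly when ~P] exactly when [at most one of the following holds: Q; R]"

2

(A): Parsed as ((not R xor Q) iff P) -> (S xor R)

not R = not True = False
not R xor Q = False xor False = False
(not R xor Q) iff P = False iff False = True
S xor R = False xor True = True
((not R xor Q) iff P) -> (S xor R) = True -> True = True
So (A) is true.

(B): Formalization: not P iff ((not R or (S nor not Q)) nor S)

not P = not False = True
not R = not True = False
not Q = not False = True
S nor not Q = False nor True = False
not R or (S nor not Q) = False or False = False
(not R or (S nor not Q)) nor S = False nor False = True
not P iff ((not R or (S nor not Q)) nor S) = True iff True = True
Thus (B) is true.

(C): This is (S iff not P) iff (Q nand R).

not P = not False = True
S iff not P = False iff True = False
Q nand R = False nand True = True
(S iff not P) iff (Q nand R) = False iff True = False
Hence (C) is false.

Count: 2.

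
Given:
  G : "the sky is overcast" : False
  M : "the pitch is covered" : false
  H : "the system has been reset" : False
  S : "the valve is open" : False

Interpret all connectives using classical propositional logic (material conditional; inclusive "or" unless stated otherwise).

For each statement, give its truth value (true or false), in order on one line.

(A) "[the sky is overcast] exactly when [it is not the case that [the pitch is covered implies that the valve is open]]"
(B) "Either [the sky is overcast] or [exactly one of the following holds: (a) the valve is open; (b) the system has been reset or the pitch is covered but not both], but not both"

(A) True, (B) False

(A): In symbols: G ↔ ¬(M → S)

M → S = F → F = T
¬(M → S) = ¬T = F
G ↔ ¬(M → S) = F ↔ F = T
So (A) is true.

(B): Parsed as G ⊕ (S ⊕ (H ⊕ M))

H ⊕ M = F ⊕ F = F
S ⊕ (H ⊕ M) = F ⊕ F = F
G ⊕ (S ⊕ (H ⊕ M)) = F ⊕ F = F
Hence (B) is false.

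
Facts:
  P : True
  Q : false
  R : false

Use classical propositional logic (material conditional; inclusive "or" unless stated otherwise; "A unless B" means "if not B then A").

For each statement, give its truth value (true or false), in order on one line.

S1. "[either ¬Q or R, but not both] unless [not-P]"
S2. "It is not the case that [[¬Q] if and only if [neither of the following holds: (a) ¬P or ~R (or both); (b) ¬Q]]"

S1: In symbols: (not Q xor R) or not P

not Q = not False = True
not Q xor R = True xor False = True
not P = not True = False
(not Q xor R) or not P = True or False = True
So S1 is true.

S2: Parsed as not (not Q iff ((not P or not R) nor not Q))

not Q = not False = True
not P = not True = False
not R = not False = True
not P or not R = False or True = True
not Q = not False = True
(not P or not R) nor not Q = True nor True = False
not Q iff ((not P or not R) nor not Q) = True iff False = False
not (not Q iff ((not P or not R) nor not Q)) = not False = True
Thus S2 is true.

S1 T, S2 T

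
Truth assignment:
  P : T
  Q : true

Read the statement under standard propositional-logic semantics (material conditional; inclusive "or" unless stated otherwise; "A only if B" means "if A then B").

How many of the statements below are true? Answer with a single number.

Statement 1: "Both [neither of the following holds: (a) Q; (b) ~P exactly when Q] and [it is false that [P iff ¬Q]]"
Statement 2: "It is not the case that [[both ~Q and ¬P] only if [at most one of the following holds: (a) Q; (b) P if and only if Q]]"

0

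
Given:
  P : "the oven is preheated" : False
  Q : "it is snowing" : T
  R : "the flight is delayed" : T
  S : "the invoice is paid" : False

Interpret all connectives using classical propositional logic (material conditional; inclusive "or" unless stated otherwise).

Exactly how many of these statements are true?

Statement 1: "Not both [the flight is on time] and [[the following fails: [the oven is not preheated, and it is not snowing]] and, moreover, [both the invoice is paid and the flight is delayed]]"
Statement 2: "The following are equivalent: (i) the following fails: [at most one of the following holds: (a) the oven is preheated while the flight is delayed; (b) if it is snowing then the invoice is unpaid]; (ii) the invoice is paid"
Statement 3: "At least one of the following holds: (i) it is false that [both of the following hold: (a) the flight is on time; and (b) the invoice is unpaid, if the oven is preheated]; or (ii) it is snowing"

3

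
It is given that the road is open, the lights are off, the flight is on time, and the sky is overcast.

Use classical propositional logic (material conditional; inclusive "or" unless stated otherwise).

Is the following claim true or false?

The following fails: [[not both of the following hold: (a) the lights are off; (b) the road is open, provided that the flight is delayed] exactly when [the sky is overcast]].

The statement is true.

Let Q = "the lights are on" (F), R = "the flight is delayed" (F), P = "the road is closed" (F), S = "the sky is overcast" (T).
Formalization: ~((~Q nand (R -> ~P)) <-> S)

~Q = ~F = T
~P = ~F = T
R -> ~P = F -> T = T
~Q nand (R -> ~P) = T nand T = F
(~Q nand (R -> ~P)) <-> S = F <-> T = F
~((~Q nand (R -> ~P)) <-> S) = ~F = T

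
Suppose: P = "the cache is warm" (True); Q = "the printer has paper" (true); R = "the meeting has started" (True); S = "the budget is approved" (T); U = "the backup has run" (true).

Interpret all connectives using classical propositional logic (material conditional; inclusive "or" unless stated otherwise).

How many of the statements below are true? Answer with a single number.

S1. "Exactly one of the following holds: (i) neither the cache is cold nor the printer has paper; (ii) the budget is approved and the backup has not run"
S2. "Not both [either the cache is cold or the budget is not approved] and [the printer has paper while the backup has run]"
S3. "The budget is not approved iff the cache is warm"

S1: This is (¬P ↓ Q) ⊕ (S ∧ ¬U).

¬P = ¬T = F
¬P ↓ Q = F ↓ T = F
¬U = ¬T = F
S ∧ ¬U = T ∧ F = F
(¬P ↓ Q) ⊕ (S ∧ ¬U) = F ⊕ F = F
So S1 is false.

S2: Formalization: (¬P ∨ ¬S) ↑ (Q ∧ U)

¬P = ¬T = F
¬S = ¬T = F
¬P ∨ ¬S = F ∨ F = F
Q ∧ U = T ∧ T = T
(¬P ∨ ¬S) ↑ (Q ∧ U) = F ↑ T = T
Thus S2 is true.

S3: Formalization: ¬S ↔ P

¬S = ¬T = F
¬S ↔ P = F ↔ T = F
Hence S3 is false.

True statements: 1 (S2).

1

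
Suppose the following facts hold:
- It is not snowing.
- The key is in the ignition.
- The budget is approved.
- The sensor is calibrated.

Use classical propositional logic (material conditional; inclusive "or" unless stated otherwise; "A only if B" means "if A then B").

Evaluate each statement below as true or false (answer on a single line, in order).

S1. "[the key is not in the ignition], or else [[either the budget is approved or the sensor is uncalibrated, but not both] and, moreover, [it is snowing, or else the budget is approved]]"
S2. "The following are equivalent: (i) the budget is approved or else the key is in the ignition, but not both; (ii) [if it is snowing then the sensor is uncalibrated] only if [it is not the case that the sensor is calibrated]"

Let Q = "the key is in the ignition" (T), R = "the budget is approved" (T), S = "the sensor is calibrated" (T), P = "it is snowing" (F).

S1: Formalization: ¬Q ∨ ((R ⊕ ¬S) ∧ (P ∨ R))

¬Q = ¬T = F
¬S = ¬T = F
R ⊕ ¬S = T ⊕ F = T
P ∨ R = F ∨ T = T
(R ⊕ ¬S) ∧ (P ∨ R) = T ∧ T = T
¬Q ∨ ((R ⊕ ¬S) ∧ (P ∨ R)) = F ∨ T = T
Thus S1 is true.

S2: Formalization: (R ⊕ Q) ↔ ((P → ¬S) → ¬S)

R ⊕ Q = T ⊕ T = F
¬S = ¬T = F
P → ¬S = F → F = T
¬S = ¬T = F
(P → ¬S) → ¬S = T → F = F
(R ⊕ Q) ↔ ((P → ¬S) → ¬S) = F ↔ F = T
So S2 is true.

S1 T; S2 T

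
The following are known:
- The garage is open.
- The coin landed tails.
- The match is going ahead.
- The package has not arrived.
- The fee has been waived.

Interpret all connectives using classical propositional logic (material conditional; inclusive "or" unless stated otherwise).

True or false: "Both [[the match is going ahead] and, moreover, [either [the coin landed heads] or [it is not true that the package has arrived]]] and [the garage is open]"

True.

Let R = "the match is cancelled" (F), Q = "the coin landed heads" (F), S = "the package has arrived" (F), P = "the garage is closed" (F).
This is (¬R ∧ (Q ∨ ¬S)) ∧ ¬P.

¬R = ¬F = T
¬S = ¬F = T
Q ∨ ¬S = F ∨ T = T
¬R ∧ (Q ∨ ¬S) = T ∧ T = T
¬P = ¬F = T
(¬R ∧ (Q ∨ ¬S)) ∧ ¬P = T ∧ T = T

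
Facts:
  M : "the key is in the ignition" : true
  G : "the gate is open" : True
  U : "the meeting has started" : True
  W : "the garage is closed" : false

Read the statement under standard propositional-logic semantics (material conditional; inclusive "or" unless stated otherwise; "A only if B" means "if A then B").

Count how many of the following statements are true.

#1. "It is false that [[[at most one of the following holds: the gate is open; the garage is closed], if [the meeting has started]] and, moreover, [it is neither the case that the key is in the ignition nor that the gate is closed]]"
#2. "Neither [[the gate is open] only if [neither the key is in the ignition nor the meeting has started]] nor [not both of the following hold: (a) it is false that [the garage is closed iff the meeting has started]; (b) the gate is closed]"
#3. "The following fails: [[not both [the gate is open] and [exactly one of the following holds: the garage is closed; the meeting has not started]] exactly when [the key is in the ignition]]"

1

#1: Parsed as ~((U -> (G nand W)) & (M nor ~G))

G nand W = T nand F = T
U -> (G nand W) = T -> T = T
~G = ~T = F
M nor ~G = T nor F = F
(U -> (G nand W)) & (M nor ~G) = T & F = F
~((U -> (G nand W)) & (M nor ~G)) = ~F = T
So #1 is true.

#2: In symbols: (G -> (M nor U)) nor (~(W <-> U) nand ~G)

M nor U = T nor T = F
G -> (M nor U) = T -> F = F
W <-> U = F <-> T = F
~(W <-> U) = ~F = T
~G = ~T = F
~(W <-> U) nand ~G = T nand F = T
(G -> (M nor U)) nor (~(W <-> U) nand ~G) = F nor T = F
Hence #2 is false.

#3: In symbols: ~((G nand (W xor ~U)) <-> M)

~U = ~T = F
W xor ~U = F xor F = F
G nand (W xor ~U) = T nand F = T
(G nand (W xor ~U)) <-> M = T <-> T = T
~((G nand (W xor ~U)) <-> M) = ~T = F
Thus #3 is false.

True statements: 1 (#1).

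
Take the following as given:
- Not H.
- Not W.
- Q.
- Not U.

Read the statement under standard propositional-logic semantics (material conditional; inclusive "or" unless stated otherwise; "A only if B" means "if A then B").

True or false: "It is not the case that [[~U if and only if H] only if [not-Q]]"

The statement is false.

This is ¬((¬U ↔ H) → ¬Q).

¬U = ¬F = T
¬U ↔ H = T ↔ F = F
¬Q = ¬T = F
(¬U ↔ H) → ¬Q = F → F = T
¬((¬U ↔ H) → ¬Q) = ¬T = F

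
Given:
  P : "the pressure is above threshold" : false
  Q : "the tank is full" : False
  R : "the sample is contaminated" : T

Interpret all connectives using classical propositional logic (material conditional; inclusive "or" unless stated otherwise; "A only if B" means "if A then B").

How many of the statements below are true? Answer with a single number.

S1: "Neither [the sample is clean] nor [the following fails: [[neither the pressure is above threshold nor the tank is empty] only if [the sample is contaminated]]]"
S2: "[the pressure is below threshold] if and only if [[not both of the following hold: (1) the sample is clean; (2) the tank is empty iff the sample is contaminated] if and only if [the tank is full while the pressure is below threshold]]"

1

S1: In symbols: not R nor not ((P nor not Q) -> R)

not R = not True = False
not Q = not False = True
P nor not Q = False nor True = False
(P nor not Q) -> R = False -> True = True
not ((P nor not Q) -> R) = not True = False
not R nor not ((P nor not Q) -> R) = False nor False = True
Hence S1 is true.

S2: Formalization: not P iff ((not R nand (not Q iff R)) iff (Q and not P))

not P = not False = True
not R = not True = False
not Q = not False = True
not Q iff R = True iff True = True
not R nand (not Q iff R) = False nand True = True
not P = not False = True
Q and not P = False and True = False
(not R nand (not Q iff R)) iff (Q and not P) = True iff False = False
not P iff ((not R nand (not Q iff R)) iff (Q and not P)) = True iff False = False
Hence S2 is false.

1 of the 2 statements is true (S1).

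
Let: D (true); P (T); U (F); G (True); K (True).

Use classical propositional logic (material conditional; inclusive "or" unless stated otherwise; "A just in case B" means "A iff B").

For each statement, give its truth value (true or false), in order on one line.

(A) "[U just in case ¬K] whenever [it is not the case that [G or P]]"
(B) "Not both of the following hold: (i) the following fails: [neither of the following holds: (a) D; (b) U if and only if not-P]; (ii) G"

(A): This is not (G or P) -> (U iff not K).

G or P = True or True = True
not (G or P) = not True = False
not K = not True = False
U iff not K = False iff False = True
not (G or P) -> (U iff not K) = False -> True = True
So (A) is true.

(B): In symbols: not (D nor (U iff not P)) nand G

not P = not True = False
U iff not P = False iff False = True
D nor (U iff not P) = True nor True = False
not (D nor (U iff not P)) = not False = True
not (D nor (U iff not P)) nand G = True nand True = False
Hence (B) is false.

(A) T, (B) F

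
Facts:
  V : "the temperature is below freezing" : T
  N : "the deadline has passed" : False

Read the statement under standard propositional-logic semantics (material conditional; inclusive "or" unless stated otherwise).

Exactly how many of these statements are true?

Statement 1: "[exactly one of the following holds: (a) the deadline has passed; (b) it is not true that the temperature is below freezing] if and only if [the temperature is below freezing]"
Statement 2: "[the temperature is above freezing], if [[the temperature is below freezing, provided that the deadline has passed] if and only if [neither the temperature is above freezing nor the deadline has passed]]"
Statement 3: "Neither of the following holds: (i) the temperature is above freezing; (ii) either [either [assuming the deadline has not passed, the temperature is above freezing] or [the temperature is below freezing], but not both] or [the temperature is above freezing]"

Statement 1: Formalization: (N ⊕ ¬V) ↔ V

¬V = ¬T = F
N ⊕ ¬V = F ⊕ F = F
(N ⊕ ¬V) ↔ V = F ↔ T = F
So Statement 1 is false.

Statement 2: In symbols: ((N → V) ↔ (¬V ↓ N)) → ¬V

N → V = F → T = T
¬V = ¬T = F
¬V ↓ N = F ↓ F = T
(N → V) ↔ (¬V ↓ N) = T ↔ T = T
¬V = ¬T = F
((N → V) ↔ (¬V ↓ N)) → ¬V = T → F = F
So Statement 2 is false.

Statement 3: Formalization: ¬V ↓ (((¬N → ¬V) ⊕ V) ∨ ¬V)

¬V = ¬T = F
¬N = ¬F = T
¬V = ¬T = F
¬N → ¬V = T → F = F
(¬N → ¬V) ⊕ V = F ⊕ T = T
¬V = ¬T = F
((¬N → ¬V) ⊕ V) ∨ ¬V = T ∨ F = T
¬V ↓ (((¬N → ¬V) ⊕ V) ∨ ¬V) = F ↓ T = F
So Statement 3 is false.

0 of the 3 statements are true (none).

0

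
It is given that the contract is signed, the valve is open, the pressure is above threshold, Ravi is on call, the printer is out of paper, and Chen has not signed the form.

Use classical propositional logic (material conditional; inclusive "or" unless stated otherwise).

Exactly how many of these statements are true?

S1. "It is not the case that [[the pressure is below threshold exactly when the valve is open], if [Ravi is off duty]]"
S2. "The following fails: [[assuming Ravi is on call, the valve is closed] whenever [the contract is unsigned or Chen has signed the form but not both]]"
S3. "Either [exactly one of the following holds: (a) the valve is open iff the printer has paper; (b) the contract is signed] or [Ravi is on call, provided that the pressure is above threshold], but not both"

0

Let S = "Ravi is on call" (T), R = "the pressure is above threshold" (T), Q = "the valve is open" (T), P = "the contract is signed" (T), V = "Chen has signed the form" (F), U = "the printer has paper" (F).

S1: In symbols: ¬(¬S → (¬R ↔ Q))

¬S = ¬T = F
¬R = ¬T = F
¬R ↔ Q = F ↔ T = F
¬S → (¬R ↔ Q) = F → F = T
¬(¬S → (¬R ↔ Q)) = ¬T = F
Thus S1 is false.

S2: Formalization: ¬((¬P ⊕ V) → (S → ¬Q))

¬P = ¬T = F
¬P ⊕ V = F ⊕ F = F
¬Q = ¬T = F
S → ¬Q = T → F = F
(¬P ⊕ V) → (S → ¬Q) = F → F = T
¬((¬P ⊕ V) → (S → ¬Q)) = ¬T = F
Hence S2 is false.

S3: Parsed as ((Q ↔ U) ⊕ P) ⊕ (R → S)

Q ↔ U = T ↔ F = F
(Q ↔ U) ⊕ P = F ⊕ T = T
R → S = T → T = T
((Q ↔ U) ⊕ P) ⊕ (R → S) = T ⊕ T = F
Hence S3 is false.

Count: 0.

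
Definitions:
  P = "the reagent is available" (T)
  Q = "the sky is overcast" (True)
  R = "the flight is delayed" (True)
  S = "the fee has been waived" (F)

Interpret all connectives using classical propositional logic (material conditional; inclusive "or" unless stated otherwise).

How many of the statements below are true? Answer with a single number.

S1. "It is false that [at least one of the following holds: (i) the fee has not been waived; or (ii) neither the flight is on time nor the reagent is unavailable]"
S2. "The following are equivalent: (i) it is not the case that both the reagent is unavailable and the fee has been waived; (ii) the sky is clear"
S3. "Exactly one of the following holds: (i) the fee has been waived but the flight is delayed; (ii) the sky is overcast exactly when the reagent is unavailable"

0

S1: This is not (not S or (not R nor not P)).

not S = not False = True
not R = not True = False
not P = not True = False
not R nor not P = False nor False = True
not S or (not R nor not P) = True or True = True
not (not S or (not R nor not P)) = not True = False
So S1 is false.

S2: Parsed as (not P nand S) iff not Q

not P = not True = False
not P nand S = False nand False = True
not Q = not True = False
(not P nand S) iff not Q = True iff False = False
Thus S2 is false.

S3: Parsed as (S and R) xor (Q iff not P)

S and R = False and True = False
not P = not True = False
Q iff not P = True iff False = False
(S and R) xor (Q iff not P) = False xor False = False
So S3 is false.

Count: 0.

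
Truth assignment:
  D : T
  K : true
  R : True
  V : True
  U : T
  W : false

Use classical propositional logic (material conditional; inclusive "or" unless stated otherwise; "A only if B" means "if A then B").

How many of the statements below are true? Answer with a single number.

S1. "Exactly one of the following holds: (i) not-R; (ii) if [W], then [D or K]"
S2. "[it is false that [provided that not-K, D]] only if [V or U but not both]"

2

S1: Parsed as not R xor (W -> (D or K))

not R = not True = False
D or K = True or True = True
W -> (D or K) = False -> True = True
not R xor (W -> (D or K)) = False xor True = True
So S1 is true.

S2: Formalization: not (not K -> D) -> (V xor U)

not K = not True = False
not K -> D = False -> True = True
not (not K -> D) = not True = False
V xor U = True xor True = False
not (not K -> D) -> (V xor U) = False -> False = True
Hence S2 is true.

True statements: 2.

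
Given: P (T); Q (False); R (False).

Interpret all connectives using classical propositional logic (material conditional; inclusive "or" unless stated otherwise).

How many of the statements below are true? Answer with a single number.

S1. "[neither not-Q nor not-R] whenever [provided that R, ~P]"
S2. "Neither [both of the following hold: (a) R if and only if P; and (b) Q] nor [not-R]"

S1: In symbols: (R -> ~P) -> (~Q nor ~R)

~P = ~T = F
R -> ~P = F -> F = T
~Q = ~F = T
~R = ~F = T
~Q nor ~R = T nor T = F
(R -> ~P) -> (~Q nor ~R) = T -> F = F
So S1 is false.

S2: This is ((R <-> P) & Q) nor ~R.

R <-> P = F <-> T = F
(R <-> P) & Q = F & F = F
~R = ~F = T
((R <-> P) & Q) nor ~R = F nor T = F
Thus S2 is false.

True statements: 0 (none).

0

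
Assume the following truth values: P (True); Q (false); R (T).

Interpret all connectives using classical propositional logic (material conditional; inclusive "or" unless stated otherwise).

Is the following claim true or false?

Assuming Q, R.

Values: Q=F, R=T.
Parsed as Q -> R

Q -> R = F -> T = T

True.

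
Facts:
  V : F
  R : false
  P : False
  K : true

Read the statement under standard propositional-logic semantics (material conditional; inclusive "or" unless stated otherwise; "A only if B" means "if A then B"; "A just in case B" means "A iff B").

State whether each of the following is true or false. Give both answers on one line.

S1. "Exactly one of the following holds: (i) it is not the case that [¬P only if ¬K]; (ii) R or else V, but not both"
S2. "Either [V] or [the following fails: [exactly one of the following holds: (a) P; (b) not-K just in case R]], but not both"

S1: Parsed as not (not P -> not K) xor (R xor V)

not P = not False = True
not K = not True = False
not P -> not K = True -> False = False
not (not P -> not K) = not False = True
R xor V = False xor False = False
not (not P -> not K) xor (R xor V) = True xor False = True
Hence S1 is true.

S2: Formalization: V xor not (P xor (not K iff R))

not K = not True = False
not K iff R = False iff False = True
P xor (not K iff R) = False xor True = True
not (P xor (not K iff R)) = not True = False
V xor not (P xor (not K iff R)) = False xor False = False
Hence S2 is false.

S1 T, S2 F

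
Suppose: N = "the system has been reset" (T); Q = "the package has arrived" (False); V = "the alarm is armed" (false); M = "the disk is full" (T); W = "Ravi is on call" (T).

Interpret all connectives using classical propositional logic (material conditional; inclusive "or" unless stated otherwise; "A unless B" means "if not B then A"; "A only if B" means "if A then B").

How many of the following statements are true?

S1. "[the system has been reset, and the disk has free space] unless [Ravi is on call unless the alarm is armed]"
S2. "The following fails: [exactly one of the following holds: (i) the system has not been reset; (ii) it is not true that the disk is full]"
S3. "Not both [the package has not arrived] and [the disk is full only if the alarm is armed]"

3

S1: Formalization: (N ∧ ¬M) ∨ (W ∨ V)

¬M = ¬T = F
N ∧ ¬M = T ∧ F = F
W ∨ V = T ∨ F = T
(N ∧ ¬M) ∨ (W ∨ V) = F ∨ T = T
So S1 is true.

S2: Parsed as ¬(¬N ⊕ ¬M)

¬N = ¬T = F
¬M = ¬T = F
¬N ⊕ ¬M = F ⊕ F = F
¬(¬N ⊕ ¬M) = ¬F = T
Thus S2 is true.

S3: Formalization: ¬Q ↑ (M → V)

¬Q = ¬F = T
M → V = T → F = F
¬Q ↑ (M → V) = T ↑ F = T
Hence S3 is true.

3 of the 3 statements are true.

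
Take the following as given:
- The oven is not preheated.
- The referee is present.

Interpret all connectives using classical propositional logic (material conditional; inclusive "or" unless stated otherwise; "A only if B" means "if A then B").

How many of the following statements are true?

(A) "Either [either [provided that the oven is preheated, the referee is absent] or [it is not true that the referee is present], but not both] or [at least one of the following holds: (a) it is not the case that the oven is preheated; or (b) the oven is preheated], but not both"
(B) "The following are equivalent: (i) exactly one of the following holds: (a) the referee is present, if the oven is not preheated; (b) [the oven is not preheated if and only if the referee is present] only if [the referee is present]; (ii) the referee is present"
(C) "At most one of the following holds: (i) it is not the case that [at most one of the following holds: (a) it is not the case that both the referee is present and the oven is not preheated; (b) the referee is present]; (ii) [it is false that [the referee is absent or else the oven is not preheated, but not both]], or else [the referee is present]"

Let P = "the oven is preheated" (False), G = "the referee is present" (True).

(A): This is ((P -> not G) xor not G) xor (not P or P).

not G = not True = False
P -> not G = False -> False = True
not G = not True = False
(P -> not G) xor not G = True xor False = True
not P = not False = True
not P or P = True or False = True
((P -> not G) xor not G) xor (not P or P) = True xor True = False
Hence (A) is false.

(B): Formalization: ((not P -> G) xor ((not P iff G) -> G)) iff G

not P = not False = True
not P -> G = True -> True = True
not P = not False = True
not P iff G = True iff True = True
(not P iff G) -> G = True -> True = True
(not P -> G) xor ((not P iff G) -> G) = True xor True = False
((not P -> G) xor ((not P iff G) -> G)) iff G = False iff True = False
Thus (B) is false.

(C): Parsed as not ((G nand not P) nand G) nand (not (not G xor not P) or G)

not P = not False = True
G nand not P = True nand True = False
(G nand not P) nand G = False nand True = True
not ((G nand not P) nand G) = not True = False
not G = not True = False
not P = not False = True
not G xor not P = False xor True = True
not (not G xor not P) = not True = False
not (not G xor not P) or G = False or True = True
not ((G nand not P) nand G) nand (not (not G xor not P) or G) = False nand True = True
Thus (C) is true.

Count: 1.

1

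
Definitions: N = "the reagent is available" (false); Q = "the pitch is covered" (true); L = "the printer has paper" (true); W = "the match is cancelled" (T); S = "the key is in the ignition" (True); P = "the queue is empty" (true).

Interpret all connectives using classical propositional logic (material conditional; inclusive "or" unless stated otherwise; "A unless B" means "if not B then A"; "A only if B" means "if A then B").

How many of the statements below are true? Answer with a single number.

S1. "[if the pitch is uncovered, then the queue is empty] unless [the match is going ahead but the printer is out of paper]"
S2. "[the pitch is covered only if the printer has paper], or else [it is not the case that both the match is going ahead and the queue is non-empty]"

S1: Formalization: (¬Q → P) ∨ (¬W ∧ ¬L)

¬Q = ¬T = F
¬Q → P = F → T = T
¬W = ¬T = F
¬L = ¬T = F
¬W ∧ ¬L = F ∧ F = F
(¬Q → P) ∨ (¬W ∧ ¬L) = T ∨ F = T
So S1 is true.

S2: Formalization: (Q → L) ∨ (¬W ↑ ¬P)

Q → L = T → T = T
¬W = ¬T = F
¬P = ¬T = F
¬W ↑ ¬P = F ↑ F = T
(Q → L) ∨ (¬W ↑ ¬P) = T ∨ T = T
Hence S2 is true.

2 of the 2 statements are true.

2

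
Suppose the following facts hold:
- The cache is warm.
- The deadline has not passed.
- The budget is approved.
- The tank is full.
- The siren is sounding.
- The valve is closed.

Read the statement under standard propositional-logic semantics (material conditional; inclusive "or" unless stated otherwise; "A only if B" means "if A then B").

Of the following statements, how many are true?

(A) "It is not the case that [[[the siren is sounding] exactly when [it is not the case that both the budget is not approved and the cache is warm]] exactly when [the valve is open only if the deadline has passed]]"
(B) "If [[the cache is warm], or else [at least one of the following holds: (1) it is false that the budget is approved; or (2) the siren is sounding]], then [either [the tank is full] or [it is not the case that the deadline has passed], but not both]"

Let W = "the siren is sounding" (True), R = "the budget is approved" (True), M = "the cache is warm" (True), U = "the valve is open" (False), V = "the deadline has passed" (False), G = "the tank is full" (True).

(A): Formalization: not ((W iff (not R nand M)) iff (U -> V))

not R = not True = False
not R nand M = False nand True = True
W iff (not R nand M) = True iff True = True
U -> V = False -> False = True
(W iff (not R nand M)) iff (U -> V) = True iff True = True
not ((W iff (not R nand M)) iff (U -> V)) = not True = False
Hence (A) is false.

(B): This is (M or (not R or W)) -> (G xor not V).

not R = not True = False
not R or W = False or True = True
M or (not R or W) = True or True = True
not V = not False = True
G xor not V = True xor True = False
(M or (not R or W)) -> (G xor not V) = True -> False = False
So (B) is false.

True statements: 0 (none).

0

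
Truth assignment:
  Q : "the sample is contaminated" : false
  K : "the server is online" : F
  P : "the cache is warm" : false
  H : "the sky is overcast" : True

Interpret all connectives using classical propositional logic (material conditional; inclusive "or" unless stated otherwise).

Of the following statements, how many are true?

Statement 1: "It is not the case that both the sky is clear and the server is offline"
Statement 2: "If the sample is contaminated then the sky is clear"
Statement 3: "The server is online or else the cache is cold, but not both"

Statement 1: Parsed as not H nand not K

not H = not True = False
not K = not False = True
not H nand not K = False nand True = True
Thus Statement 1 is true.

Statement 2: Formalization: Q -> not H

not H = not True = False
Q -> not H = False -> False = True
Thus Statement 2 is true.

Statement 3: This is K xor not P.

not P = not False = True
K xor not P = False xor True = True
So Statement 3 is true.

True statements: 3.

3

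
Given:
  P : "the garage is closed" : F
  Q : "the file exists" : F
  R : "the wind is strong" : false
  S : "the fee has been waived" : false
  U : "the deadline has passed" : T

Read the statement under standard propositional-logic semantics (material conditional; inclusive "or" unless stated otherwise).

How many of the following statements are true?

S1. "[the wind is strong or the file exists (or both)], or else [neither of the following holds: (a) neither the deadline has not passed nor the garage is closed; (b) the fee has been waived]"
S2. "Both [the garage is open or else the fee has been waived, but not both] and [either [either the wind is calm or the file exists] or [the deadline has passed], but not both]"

S1: In symbols: (R | Q) | ((~U nor P) nor S)

R | Q = F | F = F
~U = ~T = F
~U nor P = F nor F = T
(~U nor P) nor S = T nor F = F
(R | Q) | ((~U nor P) nor S) = F | F = F
Thus S1 is false.

S2: In symbols: (~P xor S) & ((~R | Q) xor U)

~P = ~F = T
~P xor S = T xor F = T
~R = ~F = T
~R | Q = T | F = T
(~R | Q) xor U = T xor T = F
(~P xor S) & ((~R | Q) xor U) = T & F = F
So S2 is false.

True statements: 0 (none).

0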